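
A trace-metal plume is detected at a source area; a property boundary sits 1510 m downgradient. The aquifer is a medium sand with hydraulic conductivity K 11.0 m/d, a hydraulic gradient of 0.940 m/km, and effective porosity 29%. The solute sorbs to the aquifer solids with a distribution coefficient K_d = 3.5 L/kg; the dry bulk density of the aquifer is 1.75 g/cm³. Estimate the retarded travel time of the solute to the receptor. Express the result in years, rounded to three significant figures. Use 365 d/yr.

Darcy flux q = K·i = 11.0 × 9.4e-4 = 0.01034 m/d
Seepage velocity v = q / n = 0.01034 / 0.29 = 0.03566 m/d
Retardation R = 1 + ρ_b·K_d/n = 1 + 1.75×3.5/0.29 = 22.12
Contaminant velocity v_c = v/R = 0.03566/22.12 = 0.001612 m/d
t = L/v_c = 1510/0.001612 = 936800 d
   = 936800/365 = 2570 yr

2570 years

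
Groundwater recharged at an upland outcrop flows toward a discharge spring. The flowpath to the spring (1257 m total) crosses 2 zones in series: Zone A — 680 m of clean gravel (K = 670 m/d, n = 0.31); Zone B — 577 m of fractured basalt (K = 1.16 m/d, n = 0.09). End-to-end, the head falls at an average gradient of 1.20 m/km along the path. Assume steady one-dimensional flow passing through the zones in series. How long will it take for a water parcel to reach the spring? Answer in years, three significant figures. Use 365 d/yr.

238 years

For zones in series the flux q is common to all zones; the equivalent conductivity is the harmonic (thickness-weighted) mean, K_eq = L_total / Σ(L_j/K_j).
Σ(L/K) = 680/670 + 577/1.16 = 1.015 + 497.4 = 498.4 d
K_eq = L_total / Σ(L/K) = 1257 / 498.4 = 2.522 m/d
q = K_eq · i = 2.522 × 0.0012 = 0.003026 m/d (same in every zone)
Zone A: v = q/n = 0.003026/0.31 = 0.009762 m/d → t_A = 680/0.009762 = 69660 d
Zone B: v = q/n = 0.003026/0.09 = 0.03363 m/d → t_B = 577/0.03363 = 17160 d
Total t = 69660 + 17160 = 86820 d
   = 86820 / 365 = 238 yr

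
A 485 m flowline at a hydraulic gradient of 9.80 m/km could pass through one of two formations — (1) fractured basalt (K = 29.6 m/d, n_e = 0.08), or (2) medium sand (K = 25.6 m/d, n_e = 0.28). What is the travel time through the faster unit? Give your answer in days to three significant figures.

Unit 1 (fractured basalt): v = 29.6×0.0098/0.08 = 3.626 m/d, t = 485/3.626 = 133.8 d
Unit 2 (medium sand): v = 25.6×0.0098/0.28 = 0.8960 m/d, t = 485/0.8960 = 541.3 d
Faster unit: t = 134 d

134 days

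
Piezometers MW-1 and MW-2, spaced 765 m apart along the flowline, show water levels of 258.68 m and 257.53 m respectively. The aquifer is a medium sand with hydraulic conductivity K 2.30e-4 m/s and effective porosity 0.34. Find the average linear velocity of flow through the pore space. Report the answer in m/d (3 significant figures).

Hydraulic gradient i = (258.68 − 257.53) / 765 = 1.15 / 765 = 0.001503
K = 2.30e-4 m/s × 86400 s/d = 19.87 m/d
Darcy flux q = K·i = 19.87 × 0.001503 = 0.02987 m/d
Average linear velocity = 0.02987 / 0.34 = 0.08786 m/d

0.0879 m/d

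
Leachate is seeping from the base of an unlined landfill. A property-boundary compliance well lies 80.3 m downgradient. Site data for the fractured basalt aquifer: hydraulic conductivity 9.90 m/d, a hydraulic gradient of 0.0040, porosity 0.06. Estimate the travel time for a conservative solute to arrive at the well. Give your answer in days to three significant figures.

Specific discharge q = 9.90 × 0.0040 = 0.03960 m/d
Average linear velocity = 0.03960 / 0.06 = 0.6600 m/d
t = L / v = 80.3 / 0.6600 = 121.7 d

122 days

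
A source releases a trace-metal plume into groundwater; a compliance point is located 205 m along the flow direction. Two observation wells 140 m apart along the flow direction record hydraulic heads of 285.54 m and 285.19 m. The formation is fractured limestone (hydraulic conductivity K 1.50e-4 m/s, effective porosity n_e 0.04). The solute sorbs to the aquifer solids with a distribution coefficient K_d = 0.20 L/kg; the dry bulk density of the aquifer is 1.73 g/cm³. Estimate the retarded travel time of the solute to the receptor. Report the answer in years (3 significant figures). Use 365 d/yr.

Hydraulic gradient i = (285.54 − 285.19) / 140 = 0.35 / 140 = 0.002500
K = 1.50e-4 m/s × 86400 s/d = 12.96 m/d
q = Ki = 12.96 × 0.002500 = 0.03240 m/d
v_s = q/n_e = 0.03240/0.04 = 0.8100 m/d
Retardation R = 1 + ρ_b·K_d/n = 1 + 1.73×0.20/0.04 = 9.650
Contaminant velocity v_c = v/R = 0.8100/9.650 = 0.08394 m/d
t = L/v_c = 205/0.08394 = 2442 d
   = 2442/365 = 6.69 yr

6.69 years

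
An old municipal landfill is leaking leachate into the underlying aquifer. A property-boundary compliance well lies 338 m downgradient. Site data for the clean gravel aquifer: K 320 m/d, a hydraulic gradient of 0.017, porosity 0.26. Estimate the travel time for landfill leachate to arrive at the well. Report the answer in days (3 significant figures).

q = Ki = 320 × 0.017 = 5.440 m/d
Seepage velocity v = q / n = 5.440 / 0.26 = 20.92 m/d
t = L / v = 338 / 20.92 = 16.15 d

16.2 days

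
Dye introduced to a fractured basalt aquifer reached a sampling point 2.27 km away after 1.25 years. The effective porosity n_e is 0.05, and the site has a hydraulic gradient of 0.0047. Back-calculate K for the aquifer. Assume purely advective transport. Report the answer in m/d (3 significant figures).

52.9 m/d

t = 1.25 years = 456.3 d
L = 2.27 km = 2270 m
v = L / t = 2270 / 456.3 = 4.975 m/d
K = v · n / i = 4.975 × 0.05 / 0.0047 = 52.9 m/d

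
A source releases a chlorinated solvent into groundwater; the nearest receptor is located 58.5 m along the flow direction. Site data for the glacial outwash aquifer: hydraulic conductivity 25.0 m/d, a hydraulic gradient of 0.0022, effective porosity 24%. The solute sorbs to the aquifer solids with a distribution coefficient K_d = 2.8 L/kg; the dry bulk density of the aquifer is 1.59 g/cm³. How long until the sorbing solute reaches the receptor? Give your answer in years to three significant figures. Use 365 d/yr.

13.7 years

Darcy flux q = K·i = 25.0 × 0.0022 = 0.05500 m/d
Average linear velocity = 0.05500 / 0.24 = 0.2292 m/d
Retardation R = 1 + ρ_b·K_d/n = 1 + 1.59×2.8/0.24 = 19.55
Contaminant velocity v_c = v/R = 0.2292/19.55 = 0.01172 m/d
t = L/v_c = 58.5/0.01172 = 4991 d
   = 4991/365 = 13.7 yr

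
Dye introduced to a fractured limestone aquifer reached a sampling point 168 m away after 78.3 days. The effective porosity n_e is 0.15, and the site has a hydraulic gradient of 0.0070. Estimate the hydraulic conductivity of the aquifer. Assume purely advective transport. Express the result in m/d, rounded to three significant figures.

v = L / t = 168 / 78.3 = 2.146 m/d
K = v · n / i = 2.146 × 0.15 / 0.0070 = 46.0 m/d

46.0 m/d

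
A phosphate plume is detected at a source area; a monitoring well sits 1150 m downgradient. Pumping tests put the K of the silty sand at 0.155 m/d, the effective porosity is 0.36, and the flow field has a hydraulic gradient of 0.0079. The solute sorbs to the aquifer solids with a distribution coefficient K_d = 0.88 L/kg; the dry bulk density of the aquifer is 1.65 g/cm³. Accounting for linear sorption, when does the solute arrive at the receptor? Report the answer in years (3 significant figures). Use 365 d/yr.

4660 years

Specific discharge q = 0.155 × 0.0079 = 0.001225 m/d
v_s = q/n_e = 0.001225/0.36 = 0.003401 m/d
Retardation R = 1 + ρ_b·K_d/n = 1 + 1.65×0.88/0.36 = 5.033
Contaminant velocity v_c = v/R = 0.003401/5.033 = 6.758e-4 m/d
t = L/v_c = 1150/6.758e-4 = 1.702e6 d
   = 1.702e6/365 = 4660 yr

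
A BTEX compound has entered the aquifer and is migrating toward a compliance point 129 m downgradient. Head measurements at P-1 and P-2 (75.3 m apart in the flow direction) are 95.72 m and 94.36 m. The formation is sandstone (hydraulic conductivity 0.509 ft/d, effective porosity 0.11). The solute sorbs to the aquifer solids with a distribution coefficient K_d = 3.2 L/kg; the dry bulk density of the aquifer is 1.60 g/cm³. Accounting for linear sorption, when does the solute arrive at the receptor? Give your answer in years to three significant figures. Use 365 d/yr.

Hydraulic gradient i = (95.72 − 94.36) / 75.3 = 1.36 / 75.3 = 0.01806
K = 0.509 ft/d × 0.3048 = 0.1551 m/d
Darcy flux q = K·i = 0.1551 × 0.01806 = 0.002802 m/d
Seepage velocity v = q / n = 0.002802 / 0.11 = 0.02547 m/d
Retardation R = 1 + ρ_b·K_d/n = 1 + 1.60×3.2/0.11 = 47.55
Contaminant velocity v_c = v/R = 0.02547/47.55 = 5.358e-4 m/d
t = L/v_c = 129/5.358e-4 = 240800 d
   = 240800/365 = 660 yr

660 years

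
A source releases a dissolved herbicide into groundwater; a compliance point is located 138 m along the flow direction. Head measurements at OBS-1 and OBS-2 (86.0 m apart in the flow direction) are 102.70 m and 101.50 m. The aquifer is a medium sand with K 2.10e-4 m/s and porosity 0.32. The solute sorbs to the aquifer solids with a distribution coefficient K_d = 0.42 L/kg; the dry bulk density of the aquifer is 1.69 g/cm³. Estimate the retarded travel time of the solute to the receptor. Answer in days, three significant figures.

Hydraulic gradient i = (102.70 − 101.50) / 86.0 = 1.20 / 86.0 = 0.01395
K = 2.10e-4 m/s × 86400 s/d = 18.14 m/d
Specific discharge q = 18.14 × 0.01395 = 0.2532 m/d
Average linear velocity = 0.2532 / 0.32 = 0.7912 m/d
Retardation R = 1 + ρ_b·K_d/n = 1 + 1.69×0.42/0.32 = 3.218
Contaminant velocity v_c = v/R = 0.7912/3.218 = 0.2458 m/d
t = L/v_c = 138/0.2458 = 561.3 d

561 days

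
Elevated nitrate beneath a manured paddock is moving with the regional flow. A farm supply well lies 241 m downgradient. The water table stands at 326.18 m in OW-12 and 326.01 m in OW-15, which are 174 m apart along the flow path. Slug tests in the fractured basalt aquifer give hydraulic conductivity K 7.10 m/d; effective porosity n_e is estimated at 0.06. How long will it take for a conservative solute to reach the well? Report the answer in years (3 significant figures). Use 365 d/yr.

5.71 years

Hydraulic gradient i = (326.18 − 326.01) / 174 = 0.17 / 174 = 9.770e-4
q = Ki = 7.10 × 9.770e-4 = 0.006937 m/d
v_s = q/n_e = 0.006937/0.06 = 0.1156 m/d
t = L / v = 241 / 0.1156 = 2085 d
   = 2085 / 365 = 5.71 yr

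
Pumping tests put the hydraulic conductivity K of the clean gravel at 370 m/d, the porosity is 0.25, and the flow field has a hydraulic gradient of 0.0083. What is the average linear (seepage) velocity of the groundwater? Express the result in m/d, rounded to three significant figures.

q = Ki = 370 × 0.0083 = 3.071 m/d
v_s = q/n_e = 3.071/0.25 = 12.28 m/d

12.3 m/d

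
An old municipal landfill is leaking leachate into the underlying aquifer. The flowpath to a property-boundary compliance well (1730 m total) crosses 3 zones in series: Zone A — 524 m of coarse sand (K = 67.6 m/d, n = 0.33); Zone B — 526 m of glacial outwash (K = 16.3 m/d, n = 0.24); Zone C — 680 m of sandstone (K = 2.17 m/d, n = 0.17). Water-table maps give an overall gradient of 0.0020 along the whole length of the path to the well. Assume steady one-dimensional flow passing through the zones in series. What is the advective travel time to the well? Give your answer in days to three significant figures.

42400 days

For zones in series the flux q is common to all zones; the equivalent conductivity is the harmonic (thickness-weighted) mean, K_eq = L_total / Σ(L_j/K_j).
Σ(L/K) = 524/67.6 + 526/16.3 + 680/2.17 = 7.751 + 32.27 + 313.4 = 353.4 d
K_eq = L_total / Σ(L/K) = 1730 / 353.4 = 4.896 m/d
q = K_eq · i = 4.896 × 0.0020 = 0.009791 m/d (same in every zone)
Zone A: v = q/n = 0.009791/0.33 = 0.02967 m/d → t_A = 524/0.02967 = 17660 d
Zone B: v = q/n = 0.009791/0.24 = 0.04080 m/d → t_B = 526/0.04080 = 12890 d
Zone C: v = q/n = 0.009791/0.17 = 0.05759 m/d → t_C = 680/0.05759 = 11810 d
Total t = 17660 + 12890 + 11810 = 42360 d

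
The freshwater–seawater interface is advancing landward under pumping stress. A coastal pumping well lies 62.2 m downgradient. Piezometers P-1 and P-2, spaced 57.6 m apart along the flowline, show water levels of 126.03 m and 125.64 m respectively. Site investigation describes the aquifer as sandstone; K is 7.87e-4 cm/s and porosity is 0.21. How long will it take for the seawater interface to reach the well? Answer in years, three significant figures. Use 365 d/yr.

Hydraulic gradient i = (126.03 − 125.64) / 57.6 = 0.39 / 57.6 = 0.006771
K = 7.87e-4 cm/s × 864 = 0.6800 m/d
Specific discharge q = 0.6800 × 0.006771 = 0.004604 m/d
v = Ki/n = 0.6800·0.006771/0.21 = 0.02192 m/d
t = L / v = 62.2 / 0.02192 = 2837 d
   = 2837 / 365 = 7.77 yr

7.77 years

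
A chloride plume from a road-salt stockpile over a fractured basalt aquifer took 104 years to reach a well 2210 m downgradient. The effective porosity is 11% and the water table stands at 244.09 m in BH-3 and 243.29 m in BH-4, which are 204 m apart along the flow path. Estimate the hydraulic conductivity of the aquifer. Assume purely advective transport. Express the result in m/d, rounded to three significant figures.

1.63 m/d

Hydraulic gradient i = (244.09 − 243.29) / 204 = 0.80 / 204 = 0.003922
t = 104 years = 37960 d
v = L / t = 2210 / 37960 = 0.05822 m/d
K = v · n / i = 0.05822 × 0.11 / 0.003922 = 1.63 m/d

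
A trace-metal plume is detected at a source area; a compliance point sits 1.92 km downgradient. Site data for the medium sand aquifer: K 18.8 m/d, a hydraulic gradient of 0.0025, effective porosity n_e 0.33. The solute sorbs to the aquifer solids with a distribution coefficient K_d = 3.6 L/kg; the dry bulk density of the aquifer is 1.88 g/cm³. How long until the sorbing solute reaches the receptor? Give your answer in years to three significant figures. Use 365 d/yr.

794 years

Darcy flux q = K·i = 18.8 × 0.0025 = 0.04700 m/d
Average linear velocity = 0.04700 / 0.33 = 0.1424 m/d
Retardation R = 1 + ρ_b·K_d/n = 1 + 1.88×3.6/0.33 = 21.51
Contaminant velocity v_c = v/R = 0.1424/21.51 = 0.006622 m/d
L = 1.92 km = 1920 m
t = L/v_c = 1920/0.006622 = 290000 d
   = 290000/365 = 794 yr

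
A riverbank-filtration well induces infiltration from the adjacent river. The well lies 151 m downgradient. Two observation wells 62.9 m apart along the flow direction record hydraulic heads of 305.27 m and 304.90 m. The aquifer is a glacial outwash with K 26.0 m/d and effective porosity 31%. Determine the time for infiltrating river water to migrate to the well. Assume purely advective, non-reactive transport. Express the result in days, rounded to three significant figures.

306 days

Hydraulic gradient i = (305.27 − 304.90) / 62.9 = 0.37 / 62.9 = 0.005882
q = Ki = 26.0 × 0.005882 = 0.1529 m/d
Seepage velocity v = q / n = 0.1529 / 0.31 = 0.4934 m/d
t = L / v = 151 / 0.4934 = 306.1 d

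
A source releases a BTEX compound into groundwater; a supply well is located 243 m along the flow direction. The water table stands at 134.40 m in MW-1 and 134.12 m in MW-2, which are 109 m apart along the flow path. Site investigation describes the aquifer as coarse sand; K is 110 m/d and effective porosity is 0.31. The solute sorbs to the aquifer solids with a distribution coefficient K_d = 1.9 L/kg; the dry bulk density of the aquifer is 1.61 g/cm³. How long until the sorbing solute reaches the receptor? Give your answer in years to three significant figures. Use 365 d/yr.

7.94 years

Hydraulic gradient i = (134.40 − 134.12) / 109 = 0.28 / 109 = 0.002569
Specific discharge q = 110 × 0.002569 = 0.2826 m/d
Average linear velocity = 0.2826 / 0.31 = 0.9115 m/d
Retardation R = 1 + ρ_b·K_d/n = 1 + 1.61×1.9/0.31 = 10.87
Contaminant velocity v_c = v/R = 0.9115/10.87 = 0.08387 m/d
t = L/v_c = 243/0.08387 = 2897 d
   = 2897/365 = 7.94 yr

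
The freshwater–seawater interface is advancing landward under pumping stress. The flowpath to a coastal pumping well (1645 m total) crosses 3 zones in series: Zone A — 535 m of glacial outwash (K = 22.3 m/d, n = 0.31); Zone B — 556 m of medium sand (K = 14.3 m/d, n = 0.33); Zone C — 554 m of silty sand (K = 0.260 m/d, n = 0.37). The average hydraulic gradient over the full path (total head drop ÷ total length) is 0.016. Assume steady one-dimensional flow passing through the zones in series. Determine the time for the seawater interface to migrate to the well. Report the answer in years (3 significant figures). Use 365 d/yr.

For zones in series the flux q is common to all zones; the equivalent conductivity is the harmonic (thickness-weighted) mean, K_eq = L_total / Σ(L_j/K_j).
Σ(L/K) = 535/22.3 + 556/14.3 + 554/0.260 = 23.99 + 38.88 + 2131 = 2194 d
K_eq = L_total / Σ(L/K) = 1645 / 2194 = 0.7499 m/d
q = K_eq · i = 0.7499 × 0.016 = 0.01200 m/d (same in every zone)
Zone A: v = q/n = 0.01200/0.31 = 0.03870 m/d → t_A = 535/0.03870 = 13820 d
Zone B: v = q/n = 0.01200/0.33 = 0.03636 m/d → t_B = 556/0.03636 = 15290 d
Zone C: v = q/n = 0.01200/0.37 = 0.03243 m/d → t_C = 554/0.03243 = 17080 d
Total t = 13820 + 15290 + 17080 = 46200 d
   = 46200 / 365 = 127 yr

127 years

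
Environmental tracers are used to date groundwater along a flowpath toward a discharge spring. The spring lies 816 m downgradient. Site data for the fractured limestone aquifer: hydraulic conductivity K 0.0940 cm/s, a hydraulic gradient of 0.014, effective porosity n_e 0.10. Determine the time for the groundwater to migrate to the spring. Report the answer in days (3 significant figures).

K = 0.0940 cm/s × 864 = 81.22 m/d
q = Ki = 81.22 × 0.014 = 1.137 m/d
Average linear velocity = 1.137 / 0.10 = 11.37 m/d
t = L / v = 816 / 11.37 = 71.77 d

71.8 days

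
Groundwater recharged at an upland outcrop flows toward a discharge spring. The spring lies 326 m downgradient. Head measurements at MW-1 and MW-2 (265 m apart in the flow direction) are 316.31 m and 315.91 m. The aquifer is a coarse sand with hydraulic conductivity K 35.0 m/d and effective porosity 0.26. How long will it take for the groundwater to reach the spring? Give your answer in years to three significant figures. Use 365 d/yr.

Hydraulic gradient i = (316.31 − 315.91) / 265 = 0.40 / 265 = 0.001509
Darcy flux q = K·i = 35.0 × 0.001509 = 0.05283 m/d
v_s = q/n_e = 0.05283/0.26 = 0.2032 m/d
t = L / v = 326 / 0.2032 = 1604 d
   = 1604 / 365 = 4.40 yr

4.40 years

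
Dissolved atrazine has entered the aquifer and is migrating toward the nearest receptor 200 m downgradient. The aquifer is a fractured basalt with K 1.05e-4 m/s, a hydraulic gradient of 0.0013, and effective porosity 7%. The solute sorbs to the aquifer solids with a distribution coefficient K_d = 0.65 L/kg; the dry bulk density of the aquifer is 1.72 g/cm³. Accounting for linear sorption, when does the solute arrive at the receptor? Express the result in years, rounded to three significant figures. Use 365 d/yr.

55.2 years

K = 1.05e-4 m/s × 86400 s/d = 9.072 m/d
Specific discharge q = 9.072 × 0.0013 = 0.01179 m/d
v_s = q/n_e = 0.01179/0.07 = 0.1685 m/d
Retardation R = 1 + ρ_b·K_d/n = 1 + 1.72×0.65/0.07 = 16.97
Contaminant velocity v_c = v/R = 0.1685/16.97 = 0.009927 m/d
t = L/v_c = 200/0.009927 = 20150 d
   = 20150/365 = 55.2 yr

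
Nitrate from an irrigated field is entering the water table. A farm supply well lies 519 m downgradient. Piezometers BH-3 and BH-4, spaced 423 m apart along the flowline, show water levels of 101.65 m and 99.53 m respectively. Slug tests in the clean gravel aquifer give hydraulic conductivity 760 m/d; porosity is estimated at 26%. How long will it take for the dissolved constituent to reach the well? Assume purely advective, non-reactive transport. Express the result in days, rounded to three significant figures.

Hydraulic gradient i = (101.65 − 99.53) / 423 = 2.12 / 423 = 0.005012
Specific discharge q = 760 × 0.005012 = 3.809 m/d
v_s = q/n_e = 3.809/0.26 = 14.65 m/d
t = L / v = 519 / 14.65 = 35.43 d

35.4 days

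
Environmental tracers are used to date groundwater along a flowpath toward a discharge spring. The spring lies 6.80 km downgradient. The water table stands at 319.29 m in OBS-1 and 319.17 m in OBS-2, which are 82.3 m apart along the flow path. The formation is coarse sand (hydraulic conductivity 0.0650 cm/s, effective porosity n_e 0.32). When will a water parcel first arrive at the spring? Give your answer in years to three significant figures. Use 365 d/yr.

72.8 years

Hydraulic gradient i = (319.29 − 319.17) / 82.3 = 0.12 / 82.3 = 0.001458
K = 0.0650 cm/s × 864 = 56.16 m/d
Darcy flux q = K·i = 56.16 × 0.001458 = 0.08189 m/d
v = Ki/n = 56.16·0.001458/0.32 = 0.2559 m/d
L = 6.80 km = 6800 m
t = L / v = 6800 / 0.2559 = 26570 d
   = 26570 / 365 = 72.8 yr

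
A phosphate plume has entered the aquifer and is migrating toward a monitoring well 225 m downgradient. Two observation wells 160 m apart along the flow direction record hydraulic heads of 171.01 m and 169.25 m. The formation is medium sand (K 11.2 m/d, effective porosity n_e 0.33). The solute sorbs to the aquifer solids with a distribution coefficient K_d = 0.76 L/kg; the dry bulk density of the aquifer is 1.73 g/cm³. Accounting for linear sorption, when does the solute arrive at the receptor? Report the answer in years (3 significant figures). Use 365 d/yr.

8.23 years

Hydraulic gradient i = (171.01 − 169.25) / 160 = 1.76 / 160 = 0.01100
q = Ki = 11.2 × 0.01100 = 0.1232 m/d
v = Ki/n = 11.2·0.01100/0.33 = 0.3733 m/d
Retardation R = 1 + ρ_b·K_d/n = 1 + 1.73×0.76/0.33 = 4.984
Contaminant velocity v_c = v/R = 0.3733/4.984 = 0.07490 m/d
t = L/v_c = 225/0.07490 = 3004 d
   = 3004/365 = 8.23 yr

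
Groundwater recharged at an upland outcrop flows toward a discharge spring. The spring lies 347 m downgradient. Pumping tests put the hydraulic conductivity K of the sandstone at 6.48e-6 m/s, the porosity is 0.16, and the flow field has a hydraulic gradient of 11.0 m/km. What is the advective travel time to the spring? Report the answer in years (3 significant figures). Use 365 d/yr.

24.7 years

K = 6.48e-6 m/s × 86400 s/d = 0.5599 m/d
Darcy flux q = K·i = 0.5599 × 0.011 = 0.006159 m/d
v = Ki/n = 0.5599·0.011/0.16 = 0.03849 m/d
t = L / v = 347 / 0.03849 = 9015 d
   = 9015 / 365 = 24.7 yr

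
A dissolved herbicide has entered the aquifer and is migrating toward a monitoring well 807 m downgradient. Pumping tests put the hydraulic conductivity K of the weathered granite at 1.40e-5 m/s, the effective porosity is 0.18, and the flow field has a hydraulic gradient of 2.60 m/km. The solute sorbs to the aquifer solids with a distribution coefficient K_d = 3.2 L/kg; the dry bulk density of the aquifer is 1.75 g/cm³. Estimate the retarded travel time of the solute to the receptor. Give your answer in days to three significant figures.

1.48e6 days

K = 1.40e-5 m/s × 86400 s/d = 1.210 m/d
Darcy flux q = K·i = 1.210 × 0.0026 = 0.003145 m/d
v_s = q/n_e = 0.003145/0.18 = 0.01747 m/d
Retardation R = 1 + ρ_b·K_d/n = 1 + 1.75×3.2/0.18 = 32.11
Contaminant velocity v_c = v/R = 0.01747/32.11 = 5.441e-4 m/d
t = L/v_c = 807/5.441e-4 = 1.483e6 d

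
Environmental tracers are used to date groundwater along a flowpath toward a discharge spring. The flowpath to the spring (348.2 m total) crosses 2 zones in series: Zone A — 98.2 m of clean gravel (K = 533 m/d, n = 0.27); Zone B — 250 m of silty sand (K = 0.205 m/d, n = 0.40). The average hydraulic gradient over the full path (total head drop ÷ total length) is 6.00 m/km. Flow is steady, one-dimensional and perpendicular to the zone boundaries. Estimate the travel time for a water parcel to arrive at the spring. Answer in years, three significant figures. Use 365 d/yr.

Continuity: the same q passes through each zone, so ΔH = q·Σ(L_j/K_j) — the zones act as resistances in series.
Σ(L/K) = 98.2/533 + 250/0.205 = 0.1842 + 1220 = 1220 d
K_eq = L_total / Σ(L/K) = 348.2 / 1220 = 0.2855 m/d
q = K_eq · i = 0.2855 × 0.0060 = 0.001713 m/d (same in every zone)
Zone A: v = q/n = 0.001713/0.27 = 0.006344 m/d → t_A = 98.2/0.006344 = 15480 d
Zone B: v = q/n = 0.001713/0.40 = 0.004282 m/d → t_B = 250/0.004282 = 58380 d
Total t = 15480 + 58380 = 73860 d
   = 73860 / 365 = 202 yr

202 years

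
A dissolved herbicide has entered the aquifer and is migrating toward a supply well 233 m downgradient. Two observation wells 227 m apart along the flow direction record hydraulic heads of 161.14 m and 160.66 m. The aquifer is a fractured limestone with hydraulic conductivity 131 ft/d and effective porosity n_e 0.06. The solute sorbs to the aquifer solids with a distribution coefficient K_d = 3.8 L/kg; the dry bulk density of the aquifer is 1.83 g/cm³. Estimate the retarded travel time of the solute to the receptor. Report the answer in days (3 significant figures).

19400 days

Hydraulic gradient i = (161.14 − 160.66) / 227 = 0.48 / 227 = 0.002115
K = 131 ft/d × 0.3048 = 39.93 m/d
q = Ki = 39.93 × 0.002115 = 0.08443 m/d
Seepage velocity v = q / n = 0.08443 / 0.06 = 1.407 m/d
Retardation R = 1 + ρ_b·K_d/n = 1 + 1.83×3.8/0.06 = 116.9
Contaminant velocity v_c = v/R = 1.407/116.9 = 0.01204 m/d
t = L/v_c = 233/0.01204 = 19360 d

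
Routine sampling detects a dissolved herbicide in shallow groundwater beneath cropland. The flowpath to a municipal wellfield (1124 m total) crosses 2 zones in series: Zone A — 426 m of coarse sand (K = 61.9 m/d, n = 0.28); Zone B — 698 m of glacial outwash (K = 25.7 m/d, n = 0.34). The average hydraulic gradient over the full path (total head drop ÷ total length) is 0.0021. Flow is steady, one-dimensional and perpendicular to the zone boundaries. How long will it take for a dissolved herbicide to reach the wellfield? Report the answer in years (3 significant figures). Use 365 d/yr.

14.1 years

Steady 1-D flow in series ⇒ the Darcy flux q is identical in every zone and the zone head losses add (resistances L/K in series).
Σ(L/K) = 426/61.9 + 698/25.7 = 6.882 + 27.16 = 34.04 d
K_eq = L_total / Σ(L/K) = 1124 / 34.04 = 33.02 m/d
q = K_eq · i = 33.02 × 0.0021 = 0.06934 m/d (same in every zone)
Zone A: v = q/n = 0.06934/0.28 = 0.2476 m/d → t_A = 426/0.2476 = 1720 d
Zone B: v = q/n = 0.06934/0.34 = 0.2039 m/d → t_B = 698/0.2039 = 3423 d
Total t = 1720 + 3423 = 5143 d
   = 5143 / 365 = 14.1 yr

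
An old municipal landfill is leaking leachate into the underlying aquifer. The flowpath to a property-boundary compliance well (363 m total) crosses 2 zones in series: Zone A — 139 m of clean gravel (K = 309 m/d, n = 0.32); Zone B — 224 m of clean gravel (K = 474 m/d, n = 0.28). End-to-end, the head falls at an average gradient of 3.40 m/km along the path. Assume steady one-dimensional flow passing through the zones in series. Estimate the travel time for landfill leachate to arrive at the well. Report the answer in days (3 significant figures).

80.1 days

Steady 1-D flow in series ⇒ the Darcy flux q is identical in every zone and the zone head losses add (resistances L/K in series).
Σ(L/K) = 139/309 + 224/474 = 0.4498 + 0.4726 = 0.9224 d
K_eq = L_total / Σ(L/K) = 363 / 0.9224 = 393.5 m/d
q = K_eq · i = 393.5 × 0.0034 = 1.338 m/d (same in every zone)
Zone A: v = q/n = 1.338/0.32 = 4.181 m/d → t_A = 139/4.181 = 33.24 d
Zone B: v = q/n = 1.338/0.28 = 4.779 m/d → t_B = 224/4.779 = 46.88 d
Total t = 33.24 + 46.88 = 80.12 d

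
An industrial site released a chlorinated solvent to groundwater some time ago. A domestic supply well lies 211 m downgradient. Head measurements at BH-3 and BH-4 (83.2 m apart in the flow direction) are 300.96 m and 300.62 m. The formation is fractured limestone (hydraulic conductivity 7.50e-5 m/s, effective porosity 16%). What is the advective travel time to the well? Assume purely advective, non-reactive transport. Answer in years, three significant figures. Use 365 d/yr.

3.49 years

Hydraulic gradient i = (300.96 − 300.62) / 83.2 = 0.34 / 83.2 = 0.004087
K = 7.50e-5 m/s × 86400 s/d = 6.480 m/d
q = Ki = 6.480 × 0.004087 = 0.02648 m/d
Seepage velocity v = q / n = 0.02648 / 0.16 = 0.1655 m/d
t = L / v = 211 / 0.1655 = 1275 d
   = 1275 / 365 = 3.49 yr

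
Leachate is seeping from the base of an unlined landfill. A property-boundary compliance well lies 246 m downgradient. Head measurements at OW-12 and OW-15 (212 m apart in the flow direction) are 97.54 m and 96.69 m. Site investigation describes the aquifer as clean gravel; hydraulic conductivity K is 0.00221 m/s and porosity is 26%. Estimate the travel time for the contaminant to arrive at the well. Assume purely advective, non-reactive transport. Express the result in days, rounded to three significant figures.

Hydraulic gradient i = (97.54 − 96.69) / 212 = 0.85 / 212 = 0.004009
K = 0.00221 m/s × 86400 s/d = 190.9 m/d
Specific discharge q = 190.9 × 0.004009 = 0.7656 m/d
v = Ki/n = 190.9·0.004009/0.26 = 2.945 m/d
t = L / v = 246 / 2.945 = 83.54 d

83.5 days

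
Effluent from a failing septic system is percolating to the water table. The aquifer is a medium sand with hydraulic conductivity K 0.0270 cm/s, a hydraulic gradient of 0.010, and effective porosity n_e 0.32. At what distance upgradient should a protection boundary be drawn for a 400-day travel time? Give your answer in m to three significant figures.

K = 0.0270 cm/s × 864 = 23.33 m/d
Darcy flux q = K·i = 23.33 × 0.010 = 0.2333 m/d
Average linear velocity = 0.2333 / 0.32 = 0.7290 m/d
L = v × T = 0.7290 × 400 = 291.6 m

292 m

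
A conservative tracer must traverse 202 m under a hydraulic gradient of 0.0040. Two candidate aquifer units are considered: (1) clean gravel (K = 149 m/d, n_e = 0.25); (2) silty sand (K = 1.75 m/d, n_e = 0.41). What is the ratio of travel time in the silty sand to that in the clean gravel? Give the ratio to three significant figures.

Unit 1 (clean gravel): v = 149×0.0040/0.25 = 2.384 m/d, t = 202/2.384 = 84.73 d
Unit 2 (silty sand): v = 1.75×0.0040/0.41 = 0.01707 m/d, t = 202/0.01707 = 11830 d
t(silty sand) / t(clean gravel) = 11830/84.73 = 140

140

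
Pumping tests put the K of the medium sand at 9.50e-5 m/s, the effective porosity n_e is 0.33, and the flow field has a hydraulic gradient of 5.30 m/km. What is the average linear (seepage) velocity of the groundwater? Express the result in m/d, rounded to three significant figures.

0.132 m/d

K = 9.50e-5 m/s × 86400 s/d = 8.208 m/d
q = Ki = 8.208 × 0.0053 = 0.04350 m/d
v = Ki/n = 8.208·0.0053/0.33 = 0.1318 m/d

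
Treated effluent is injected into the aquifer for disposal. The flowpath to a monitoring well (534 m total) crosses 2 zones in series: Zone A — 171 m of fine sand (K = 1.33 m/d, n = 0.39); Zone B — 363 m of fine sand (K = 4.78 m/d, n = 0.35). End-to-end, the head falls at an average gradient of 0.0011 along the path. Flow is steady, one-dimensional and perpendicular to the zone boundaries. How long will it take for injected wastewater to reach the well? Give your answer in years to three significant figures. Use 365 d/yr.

185 years

Steady 1-D flow in series ⇒ the Darcy flux q is identical in every zone and the zone head losses add (resistances L/K in series).
Σ(L/K) = 171/1.33 + 363/4.78 = 128.6 + 75.94 = 204.5 d
K_eq = L_total / Σ(L/K) = 534 / 204.5 = 2.611 m/d
q = K_eq · i = 2.611 × 0.0011 = 0.002872 m/d (same in every zone)
Zone A: v = q/n = 0.002872/0.39 = 0.007365 m/d → t_A = 171/0.007365 = 23220 d
Zone B: v = q/n = 0.002872/0.35 = 0.008206 m/d → t_B = 363/0.008206 = 44230 d
Total t = 23220 + 44230 = 67450 d
   = 67450 / 365 = 185 yr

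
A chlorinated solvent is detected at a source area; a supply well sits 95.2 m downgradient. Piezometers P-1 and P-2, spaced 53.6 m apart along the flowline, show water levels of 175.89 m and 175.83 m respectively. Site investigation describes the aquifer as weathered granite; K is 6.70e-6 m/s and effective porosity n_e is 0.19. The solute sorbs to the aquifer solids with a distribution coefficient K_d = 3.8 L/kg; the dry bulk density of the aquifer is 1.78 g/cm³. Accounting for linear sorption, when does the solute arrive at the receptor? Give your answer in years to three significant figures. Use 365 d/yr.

2800 years

Hydraulic gradient i = (175.89 − 175.83) / 53.6 = 0.06 / 53.6 = 0.001119
K = 6.70e-6 m/s × 86400 s/d = 0.5789 m/d
Specific discharge q = 0.5789 × 0.001119 = 6.480e-4 m/d
Seepage velocity v = q / n = 6.480e-4 / 0.19 = 0.003411 m/d
Retardation R = 1 + ρ_b·K_d/n = 1 + 1.78×3.8/0.19 = 36.60
Contaminant velocity v_c = v/R = 0.003411/36.60 = 9.318e-5 m/d
t = L/v_c = 95.2/9.318e-5 = 1.022e6 d
   = 1.022e6/365 = 2800 yr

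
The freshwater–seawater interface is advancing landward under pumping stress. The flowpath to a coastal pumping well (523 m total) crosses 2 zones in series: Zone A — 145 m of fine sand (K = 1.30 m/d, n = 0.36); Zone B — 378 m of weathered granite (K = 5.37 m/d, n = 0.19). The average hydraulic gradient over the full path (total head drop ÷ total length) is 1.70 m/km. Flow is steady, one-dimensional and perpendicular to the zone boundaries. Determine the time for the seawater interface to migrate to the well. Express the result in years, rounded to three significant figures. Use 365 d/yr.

69.5 years

Steady 1-D flow in series ⇒ the Darcy flux q is identical in every zone and the zone head losses add (resistances L/K in series).
Σ(L/K) = 145/1.30 + 378/5.37 = 111.5 + 70.39 = 181.9 d
K_eq = L_total / Σ(L/K) = 523 / 181.9 = 2.875 m/d
q = K_eq · i = 2.875 × 0.0017 = 0.004887 m/d (same in every zone)
Zone A: v = q/n = 0.004887/0.36 = 0.01358 m/d → t_A = 145/0.01358 = 10680 d
Zone B: v = q/n = 0.004887/0.19 = 0.02572 m/d → t_B = 378/0.02572 = 14700 d
Total t = 10680 + 14700 = 25380 d
   = 25380 / 365 = 69.5 yr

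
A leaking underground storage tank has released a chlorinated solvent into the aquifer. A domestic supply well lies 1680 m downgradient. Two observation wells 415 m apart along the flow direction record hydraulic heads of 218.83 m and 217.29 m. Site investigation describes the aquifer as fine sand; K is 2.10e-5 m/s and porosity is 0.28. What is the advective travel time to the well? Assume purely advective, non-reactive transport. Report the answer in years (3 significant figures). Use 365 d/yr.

191 years

Hydraulic gradient i = (218.83 − 217.29) / 415 = 1.54 / 415 = 0.003711
K = 2.10e-5 m/s × 86400 s/d = 1.814 m/d
Darcy flux q = K·i = 1.814 × 0.003711 = 0.006733 m/d
v_s = q/n_e = 0.006733/0.28 = 0.02405 m/d
t = L / v = 1680 / 0.02405 = 69870 d
   = 69870 / 365 = 191 yr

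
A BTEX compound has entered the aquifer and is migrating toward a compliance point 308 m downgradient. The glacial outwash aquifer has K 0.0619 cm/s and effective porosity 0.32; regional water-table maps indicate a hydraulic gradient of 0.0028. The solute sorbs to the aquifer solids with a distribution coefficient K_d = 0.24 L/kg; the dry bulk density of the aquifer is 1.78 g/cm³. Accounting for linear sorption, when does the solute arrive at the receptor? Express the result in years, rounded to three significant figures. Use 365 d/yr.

4.21 years

K = 0.0619 cm/s × 864 = 53.48 m/d
Darcy flux q = K·i = 53.48 × 0.0028 = 0.1497 m/d
v = Ki/n = 53.48·0.0028/0.32 = 0.4680 m/d
Retardation R = 1 + ρ_b·K_d/n = 1 + 1.78×0.24/0.32 = 2.335
Contaminant velocity v_c = v/R = 0.4680/2.335 = 0.2004 m/d
t = L/v_c = 308/0.2004 = 1537 d
   = 1537/365 = 4.21 yr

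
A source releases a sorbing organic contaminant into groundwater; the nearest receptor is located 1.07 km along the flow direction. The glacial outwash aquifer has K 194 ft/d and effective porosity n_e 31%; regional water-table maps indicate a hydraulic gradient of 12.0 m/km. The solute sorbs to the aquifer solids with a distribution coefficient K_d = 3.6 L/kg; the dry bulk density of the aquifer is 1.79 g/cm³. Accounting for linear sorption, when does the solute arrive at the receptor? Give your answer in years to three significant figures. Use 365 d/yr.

K = 194 ft/d × 0.3048 = 59.13 m/d
Darcy flux q = K·i = 59.13 × 0.012 = 0.7096 m/d
Seepage velocity v = q / n = 0.7096 / 0.31 = 2.289 m/d
Retardation R = 1 + ρ_b·K_d/n = 1 + 1.79×3.6/0.31 = 21.79
Contaminant velocity v_c = v/R = 2.289/21.79 = 0.1051 m/d
L = 1.07 km = 1070 m
t = L/v_c = 1070/0.1051 = 10180 d
   = 10180/365 = 27.9 yr

27.9 years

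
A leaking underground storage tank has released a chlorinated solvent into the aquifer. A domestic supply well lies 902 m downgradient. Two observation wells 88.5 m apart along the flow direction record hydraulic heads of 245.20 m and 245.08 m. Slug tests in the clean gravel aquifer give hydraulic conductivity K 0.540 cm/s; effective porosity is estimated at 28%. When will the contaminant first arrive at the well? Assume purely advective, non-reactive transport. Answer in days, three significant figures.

Hydraulic gradient i = (245.20 − 245.08) / 88.5 = 0.12 / 88.5 = 0.001356
K = 0.540 cm/s × 864 = 466.6 m/d
Specific discharge q = 466.6 × 0.001356 = 0.6326 m/d
Average linear velocity = 0.6326 / 0.28 = 2.259 m/d
t = L / v = 902 / 2.259 = 399.2 d

399 days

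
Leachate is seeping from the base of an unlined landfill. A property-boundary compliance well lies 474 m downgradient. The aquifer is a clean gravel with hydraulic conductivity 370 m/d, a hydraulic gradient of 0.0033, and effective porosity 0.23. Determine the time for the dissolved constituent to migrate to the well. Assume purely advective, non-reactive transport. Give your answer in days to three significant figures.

Specific discharge q = 370 × 0.0033 = 1.221 m/d
v_s = q/n_e = 1.221/0.23 = 5.309 m/d
t = L / v = 474 / 5.309 = 89.29 d

89.3 days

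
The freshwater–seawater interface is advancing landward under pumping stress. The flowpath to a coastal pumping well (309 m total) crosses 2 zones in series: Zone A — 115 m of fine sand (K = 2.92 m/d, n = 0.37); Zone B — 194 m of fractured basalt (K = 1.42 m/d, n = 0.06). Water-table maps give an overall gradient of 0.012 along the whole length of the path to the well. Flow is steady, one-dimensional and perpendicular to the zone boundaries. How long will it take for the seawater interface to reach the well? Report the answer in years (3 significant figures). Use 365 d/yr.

7.05 years

For zones in series the flux q is common to all zones; the equivalent conductivity is the harmonic (thickness-weighted) mean, K_eq = L_total / Σ(L_j/K_j).
Σ(L/K) = 115/2.92 + 194/1.42 = 39.38 + 136.6 = 176.0 d
K_eq = L_total / Σ(L/K) = 309 / 176.0 = 1.756 m/d
q = K_eq · i = 1.756 × 0.012 = 0.02107 m/d (same in every zone)
Zone A: v = q/n = 0.02107/0.37 = 0.05694 m/d → t_A = 115/0.05694 = 2020 d
Zone B: v = q/n = 0.02107/0.06 = 0.3511 m/d → t_B = 194/0.3511 = 552.5 d
Total t = 2020 + 552.5 = 2572 d
   = 2572 / 365 = 7.05 yr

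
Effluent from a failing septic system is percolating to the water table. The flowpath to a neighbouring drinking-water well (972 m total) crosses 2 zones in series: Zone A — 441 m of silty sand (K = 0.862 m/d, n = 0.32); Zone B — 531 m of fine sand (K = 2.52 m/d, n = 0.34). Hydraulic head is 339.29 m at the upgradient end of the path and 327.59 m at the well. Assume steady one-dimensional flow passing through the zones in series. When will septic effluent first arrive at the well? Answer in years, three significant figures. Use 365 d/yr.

54.4 years

Total head drop ΔH = 339.29 − 327.59 = 11.70 m
Steady 1-D flow in series ⇒ the Darcy flux q is identical in every zone and the zone head losses add (resistances L/K in series).
Σ(L/K) = 441/0.862 + 531/2.52 = 511.6 + 210.7 = 722.3 d
q = ΔH / Σ(L/K) = 11.70 / 722.3 = 0.01620 m/d (same in every zone)
Zone A: v = q/n = 0.01620/0.32 = 0.05062 m/d → t_A = 441/0.05062 = 8712 d
Zone B: v = q/n = 0.01620/0.34 = 0.04764 m/d → t_B = 531/0.04764 = 11150 d
Total t = 8712 + 11150 = 19860 d
   = 19860 / 365 = 54.4 yr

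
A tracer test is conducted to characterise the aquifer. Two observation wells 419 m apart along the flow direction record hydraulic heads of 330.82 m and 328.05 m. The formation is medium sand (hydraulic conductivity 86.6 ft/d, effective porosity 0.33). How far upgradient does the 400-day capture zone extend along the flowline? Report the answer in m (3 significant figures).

Hydraulic gradient i = (330.82 − 328.05) / 419 = 2.77 / 419 = 0.006611
K = 86.6 ft/d × 0.3048 = 26.40 m/d
q = Ki = 26.40 × 0.006611 = 0.1745 m/d
Seepage velocity v = q / n = 0.1745 / 0.33 = 0.5288 m/d
L = v × T = 0.5288 × 400 = 211.5 m

212 m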